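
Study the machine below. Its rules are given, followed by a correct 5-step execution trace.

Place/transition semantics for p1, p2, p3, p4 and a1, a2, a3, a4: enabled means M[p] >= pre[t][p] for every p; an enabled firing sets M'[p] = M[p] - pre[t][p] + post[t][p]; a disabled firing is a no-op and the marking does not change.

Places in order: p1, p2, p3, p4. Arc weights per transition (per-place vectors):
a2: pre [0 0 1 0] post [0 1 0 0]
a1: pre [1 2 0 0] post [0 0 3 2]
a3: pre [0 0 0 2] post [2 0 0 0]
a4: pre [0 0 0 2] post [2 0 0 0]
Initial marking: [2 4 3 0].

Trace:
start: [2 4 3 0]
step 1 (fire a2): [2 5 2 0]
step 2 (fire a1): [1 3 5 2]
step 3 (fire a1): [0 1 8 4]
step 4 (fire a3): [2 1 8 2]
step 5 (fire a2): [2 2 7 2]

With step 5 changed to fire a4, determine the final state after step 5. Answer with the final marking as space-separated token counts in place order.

4 1 8 0

(re-executing from step 5 with the substitution; state before step 5: [2 1 8 2])
step 5 (fire a4): [4 1 8 0]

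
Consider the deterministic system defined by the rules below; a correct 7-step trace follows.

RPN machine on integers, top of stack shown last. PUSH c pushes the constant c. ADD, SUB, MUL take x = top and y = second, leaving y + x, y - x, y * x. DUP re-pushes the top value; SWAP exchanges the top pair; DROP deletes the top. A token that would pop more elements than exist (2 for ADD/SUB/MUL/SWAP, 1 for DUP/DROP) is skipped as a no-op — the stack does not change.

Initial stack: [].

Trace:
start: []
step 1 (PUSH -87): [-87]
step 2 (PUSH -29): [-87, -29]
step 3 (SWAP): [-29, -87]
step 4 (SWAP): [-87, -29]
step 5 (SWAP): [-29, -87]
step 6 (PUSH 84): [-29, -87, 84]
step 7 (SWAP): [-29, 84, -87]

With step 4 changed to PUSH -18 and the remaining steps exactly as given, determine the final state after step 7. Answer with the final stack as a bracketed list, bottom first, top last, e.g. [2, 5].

[-29, -18, 84, -87]

(re-executing from step 4 with the substitution; state before step 4: [-29, -87])
step 4 (PUSH -18): [-29, -87, -18]
step 5 (SWAP): [-29, -18, -87]
step 6 (PUSH 84): [-29, -18, -87, 84]
step 7 (SWAP): [-29, -18, 84, -87]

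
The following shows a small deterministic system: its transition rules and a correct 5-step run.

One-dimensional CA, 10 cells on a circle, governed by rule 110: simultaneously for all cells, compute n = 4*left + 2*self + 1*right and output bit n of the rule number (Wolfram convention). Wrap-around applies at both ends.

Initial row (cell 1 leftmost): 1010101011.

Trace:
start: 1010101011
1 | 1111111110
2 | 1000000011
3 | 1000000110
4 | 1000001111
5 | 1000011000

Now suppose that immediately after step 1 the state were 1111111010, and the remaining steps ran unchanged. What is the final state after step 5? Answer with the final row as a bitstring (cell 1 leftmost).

state after step 1 := 1111111010
2 | 1000001111
3 | 1000011000
4 | 1000111001
5 | 1001101011

1001101011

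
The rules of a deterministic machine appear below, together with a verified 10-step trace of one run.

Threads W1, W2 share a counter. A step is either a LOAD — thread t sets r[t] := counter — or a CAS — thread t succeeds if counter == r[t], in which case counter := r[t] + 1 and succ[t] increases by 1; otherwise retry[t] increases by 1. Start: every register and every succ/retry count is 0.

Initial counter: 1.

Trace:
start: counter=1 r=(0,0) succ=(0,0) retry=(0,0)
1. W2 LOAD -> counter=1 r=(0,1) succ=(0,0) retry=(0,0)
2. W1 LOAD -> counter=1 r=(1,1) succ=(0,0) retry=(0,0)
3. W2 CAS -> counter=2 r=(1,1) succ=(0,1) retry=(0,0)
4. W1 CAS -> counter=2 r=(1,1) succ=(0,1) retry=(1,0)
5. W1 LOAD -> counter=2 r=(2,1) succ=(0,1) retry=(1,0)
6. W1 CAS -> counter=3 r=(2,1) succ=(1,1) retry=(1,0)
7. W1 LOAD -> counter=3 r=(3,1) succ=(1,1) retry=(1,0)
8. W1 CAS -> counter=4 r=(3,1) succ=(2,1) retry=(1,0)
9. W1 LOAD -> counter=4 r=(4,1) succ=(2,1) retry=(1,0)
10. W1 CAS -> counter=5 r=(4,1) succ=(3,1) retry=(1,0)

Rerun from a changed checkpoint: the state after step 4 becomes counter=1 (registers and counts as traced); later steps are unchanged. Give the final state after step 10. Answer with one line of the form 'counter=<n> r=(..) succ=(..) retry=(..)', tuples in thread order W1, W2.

counter=4 r=(3,1) succ=(3,1) retry=(1,0)

state after step 4 := counter=1 r=(1,1) succ=(0,1) retry=(1,0)
5. W1 LOAD -> counter=1 r=(1,1) succ=(0,1) retry=(1,0)
6. W1 CAS -> counter=2 r=(1,1) succ=(1,1) retry=(1,0)
7. W1 LOAD -> counter=2 r=(2,1) succ=(1,1) retry=(1,0)
8. W1 CAS -> counter=3 r=(2,1) succ=(2,1) retry=(1,0)
9. W1 LOAD -> counter=3 r=(3,1) succ=(2,1) retry=(1,0)
10. W1 CAS -> counter=4 r=(3,1) succ=(3,1) retry=(1,0)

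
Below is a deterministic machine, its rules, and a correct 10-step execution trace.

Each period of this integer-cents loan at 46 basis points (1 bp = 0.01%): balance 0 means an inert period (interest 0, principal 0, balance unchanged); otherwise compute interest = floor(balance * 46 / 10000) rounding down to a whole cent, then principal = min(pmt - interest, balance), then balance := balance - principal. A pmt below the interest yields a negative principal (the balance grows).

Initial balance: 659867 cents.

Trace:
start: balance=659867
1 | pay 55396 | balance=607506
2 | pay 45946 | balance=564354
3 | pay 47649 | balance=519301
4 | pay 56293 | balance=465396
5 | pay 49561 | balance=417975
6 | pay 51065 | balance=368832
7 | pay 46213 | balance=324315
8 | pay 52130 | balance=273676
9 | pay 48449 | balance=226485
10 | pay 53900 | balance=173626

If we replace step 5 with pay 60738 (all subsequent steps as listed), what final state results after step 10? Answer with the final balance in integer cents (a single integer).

162190

(re-executing from step 5 with the substitution; state before step 5: balance=465396)
5 | pay 60738 | balance=406798
6 | pay 51065 | balance=357604
7 | pay 46213 | balance=313035
8 | pay 52130 | balance=262344
9 | pay 48449 | balance=215101
10 | pay 53900 | balance=162190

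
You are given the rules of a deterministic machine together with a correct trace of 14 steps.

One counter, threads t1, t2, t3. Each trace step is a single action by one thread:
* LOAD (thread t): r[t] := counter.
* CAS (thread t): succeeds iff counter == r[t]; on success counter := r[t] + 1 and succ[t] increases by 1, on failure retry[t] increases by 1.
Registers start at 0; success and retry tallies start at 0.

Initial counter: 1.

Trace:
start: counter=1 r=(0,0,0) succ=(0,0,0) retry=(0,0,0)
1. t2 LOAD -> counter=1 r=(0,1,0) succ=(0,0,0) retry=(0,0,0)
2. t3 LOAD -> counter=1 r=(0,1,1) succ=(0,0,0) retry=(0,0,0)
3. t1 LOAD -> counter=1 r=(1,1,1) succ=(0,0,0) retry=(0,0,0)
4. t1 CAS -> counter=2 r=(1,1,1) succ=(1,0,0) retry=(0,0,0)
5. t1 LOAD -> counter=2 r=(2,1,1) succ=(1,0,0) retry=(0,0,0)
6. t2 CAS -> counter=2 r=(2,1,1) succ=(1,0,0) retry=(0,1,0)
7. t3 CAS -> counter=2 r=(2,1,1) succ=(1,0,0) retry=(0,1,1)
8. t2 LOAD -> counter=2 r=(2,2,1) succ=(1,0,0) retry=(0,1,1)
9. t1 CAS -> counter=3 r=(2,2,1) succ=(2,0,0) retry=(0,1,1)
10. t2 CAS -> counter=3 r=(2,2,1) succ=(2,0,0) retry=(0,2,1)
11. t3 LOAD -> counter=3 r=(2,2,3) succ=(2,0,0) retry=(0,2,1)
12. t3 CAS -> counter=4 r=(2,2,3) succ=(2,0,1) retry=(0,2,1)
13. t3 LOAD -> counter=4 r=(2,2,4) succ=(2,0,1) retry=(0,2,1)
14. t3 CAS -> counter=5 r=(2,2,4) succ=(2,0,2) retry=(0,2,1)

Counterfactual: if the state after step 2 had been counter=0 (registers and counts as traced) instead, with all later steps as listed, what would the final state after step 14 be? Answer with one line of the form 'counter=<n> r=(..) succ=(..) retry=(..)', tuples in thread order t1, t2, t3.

counter=5 r=(1,2,4) succ=(1,2,2) retry=(1,0,1)

state after step 2 := counter=0 r=(0,1,1) succ=(0,0,0) retry=(0,0,0)
3. t1 LOAD -> counter=0 r=(0,1,1) succ=(0,0,0) retry=(0,0,0)
4. t1 CAS -> counter=1 r=(0,1,1) succ=(1,0,0) retry=(0,0,0)
5. t1 LOAD -> counter=1 r=(1,1,1) succ=(1,0,0) retry=(0,0,0)
6. t2 CAS -> counter=2 r=(1,1,1) succ=(1,1,0) retry=(0,0,0)
7. t3 CAS -> counter=2 r=(1,1,1) succ=(1,1,0) retry=(0,0,1)
8. t2 LOAD -> counter=2 r=(1,2,1) succ=(1,1,0) retry=(0,0,1)
9. t1 CAS -> counter=2 r=(1,2,1) succ=(1,1,0) retry=(1,0,1)
10. t2 CAS -> counter=3 r=(1,2,1) succ=(1,2,0) retry=(1,0,1)
11. t3 LOAD -> counter=3 r=(1,2,3) succ=(1,2,0) retry=(1,0,1)
12. t3 CAS -> counter=4 r=(1,2,3) succ=(1,2,1) retry=(1,0,1)
13. t3 LOAD -> counter=4 r=(1,2,4) succ=(1,2,1) retry=(1,0,1)
14. t3 CAS -> counter=5 r=(1,2,4) succ=(1,2,2) retry=(1,0,1)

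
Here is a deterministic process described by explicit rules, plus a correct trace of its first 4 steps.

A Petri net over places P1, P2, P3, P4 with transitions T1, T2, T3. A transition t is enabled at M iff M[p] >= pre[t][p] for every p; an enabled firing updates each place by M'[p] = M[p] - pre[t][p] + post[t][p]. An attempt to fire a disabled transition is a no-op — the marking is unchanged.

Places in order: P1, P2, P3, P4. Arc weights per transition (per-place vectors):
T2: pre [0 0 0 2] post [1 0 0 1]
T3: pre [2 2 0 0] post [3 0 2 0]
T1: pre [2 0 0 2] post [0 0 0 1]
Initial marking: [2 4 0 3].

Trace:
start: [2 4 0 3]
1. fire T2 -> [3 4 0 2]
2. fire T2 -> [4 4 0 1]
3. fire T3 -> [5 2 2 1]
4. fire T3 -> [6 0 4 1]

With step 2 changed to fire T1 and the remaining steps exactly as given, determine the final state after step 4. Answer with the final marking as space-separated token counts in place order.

(re-executing from step 2 with the substitution; state before step 2: [3 4 0 2])
2. fire T1 -> [1 4 0 1]
3. fire T3 -> [1 4 0 1]
4. fire T3 -> [1 4 0 1]

1 4 0 1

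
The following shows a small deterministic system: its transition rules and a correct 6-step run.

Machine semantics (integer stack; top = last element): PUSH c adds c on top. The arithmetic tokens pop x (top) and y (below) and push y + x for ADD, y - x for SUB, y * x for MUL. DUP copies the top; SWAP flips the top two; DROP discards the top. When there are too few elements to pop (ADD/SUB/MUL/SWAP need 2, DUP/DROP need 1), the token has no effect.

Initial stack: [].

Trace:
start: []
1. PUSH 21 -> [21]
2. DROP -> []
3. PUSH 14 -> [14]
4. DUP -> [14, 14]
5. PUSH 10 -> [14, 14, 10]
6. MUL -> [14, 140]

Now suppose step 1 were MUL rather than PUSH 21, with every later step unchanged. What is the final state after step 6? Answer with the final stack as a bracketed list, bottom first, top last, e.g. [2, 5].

(re-executing from step 1 with the substitution; state before step 1: [])
1. MUL -> []
2. DROP -> []
3. PUSH 14 -> [14]
4. DUP -> [14, 14]
5. PUSH 10 -> [14, 14, 10]
6. MUL -> [14, 140]

[14, 140]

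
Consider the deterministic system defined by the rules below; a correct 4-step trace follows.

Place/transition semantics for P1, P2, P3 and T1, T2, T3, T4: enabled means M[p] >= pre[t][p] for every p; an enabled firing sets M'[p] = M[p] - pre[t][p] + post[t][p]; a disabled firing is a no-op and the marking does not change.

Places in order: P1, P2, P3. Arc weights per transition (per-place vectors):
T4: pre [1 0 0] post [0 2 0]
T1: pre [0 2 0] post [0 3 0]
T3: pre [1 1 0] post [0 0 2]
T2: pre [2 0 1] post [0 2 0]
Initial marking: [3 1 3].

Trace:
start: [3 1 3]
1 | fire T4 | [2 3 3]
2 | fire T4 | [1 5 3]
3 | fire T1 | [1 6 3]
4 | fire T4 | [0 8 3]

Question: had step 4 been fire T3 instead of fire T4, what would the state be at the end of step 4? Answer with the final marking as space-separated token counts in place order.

0 5 5

(re-executing from step 4 with the substitution; state before step 4: [1 6 3])
4 | fire T3 | [0 5 5]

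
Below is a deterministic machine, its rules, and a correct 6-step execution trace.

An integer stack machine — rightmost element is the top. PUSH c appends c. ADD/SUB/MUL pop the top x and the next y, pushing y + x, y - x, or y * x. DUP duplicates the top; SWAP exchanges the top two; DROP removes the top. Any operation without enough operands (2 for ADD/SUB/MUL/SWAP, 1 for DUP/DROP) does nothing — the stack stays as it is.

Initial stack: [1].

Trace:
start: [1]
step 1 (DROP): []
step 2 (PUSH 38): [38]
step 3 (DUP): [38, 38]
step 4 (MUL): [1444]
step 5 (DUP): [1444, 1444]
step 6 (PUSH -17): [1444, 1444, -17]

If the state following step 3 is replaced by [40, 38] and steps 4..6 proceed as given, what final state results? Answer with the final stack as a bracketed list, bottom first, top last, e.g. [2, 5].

[1520, 1520, -17]

state after step 3 := [40, 38]
step 4 (MUL): [1520]
step 5 (DUP): [1520, 1520]
step 6 (PUSH -17): [1520, 1520, -17]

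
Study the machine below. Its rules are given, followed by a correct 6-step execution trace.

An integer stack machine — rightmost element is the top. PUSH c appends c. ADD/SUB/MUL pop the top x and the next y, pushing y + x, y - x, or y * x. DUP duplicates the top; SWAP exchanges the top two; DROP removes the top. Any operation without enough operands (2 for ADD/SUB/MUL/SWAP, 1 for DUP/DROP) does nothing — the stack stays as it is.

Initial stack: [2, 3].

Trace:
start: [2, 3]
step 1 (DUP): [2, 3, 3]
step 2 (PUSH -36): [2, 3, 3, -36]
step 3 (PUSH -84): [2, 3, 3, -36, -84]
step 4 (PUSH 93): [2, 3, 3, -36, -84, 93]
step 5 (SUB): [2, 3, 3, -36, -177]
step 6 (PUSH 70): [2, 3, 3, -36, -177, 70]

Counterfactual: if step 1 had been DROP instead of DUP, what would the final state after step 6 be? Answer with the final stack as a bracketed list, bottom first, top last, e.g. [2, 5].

(re-executing from step 1 with the substitution; state before step 1: [2, 3])
step 1 (DROP): [2]
step 2 (PUSH -36): [2, -36]
step 3 (PUSH -84): [2, -36, -84]
step 4 (PUSH 93): [2, -36, -84, 93]
step 5 (SUB): [2, -36, -177]
step 6 (PUSH 70): [2, -36, -177, 70]

[2, -36, -177, 70]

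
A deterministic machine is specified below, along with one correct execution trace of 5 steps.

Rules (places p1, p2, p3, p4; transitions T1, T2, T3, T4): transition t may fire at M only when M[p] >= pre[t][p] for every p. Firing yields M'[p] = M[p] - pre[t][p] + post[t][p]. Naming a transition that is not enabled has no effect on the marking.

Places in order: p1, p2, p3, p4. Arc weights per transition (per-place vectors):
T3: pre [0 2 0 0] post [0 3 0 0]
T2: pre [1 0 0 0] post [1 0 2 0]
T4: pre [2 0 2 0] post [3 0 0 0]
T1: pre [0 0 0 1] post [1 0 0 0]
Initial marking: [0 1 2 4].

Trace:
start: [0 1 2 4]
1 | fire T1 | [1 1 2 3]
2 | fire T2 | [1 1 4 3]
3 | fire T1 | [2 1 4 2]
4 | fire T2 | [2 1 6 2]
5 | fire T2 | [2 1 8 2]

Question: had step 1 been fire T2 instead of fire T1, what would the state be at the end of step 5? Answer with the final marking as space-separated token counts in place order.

1 1 6 3

(re-executing from step 1 with the substitution; state before step 1: [0 1 2 4])
1 | fire T2 | [0 1 2 4]
2 | fire T2 | [0 1 2 4]
3 | fire T1 | [1 1 2 3]
4 | fire T2 | [1 1 4 3]
5 | fire T2 | [1 1 6 3]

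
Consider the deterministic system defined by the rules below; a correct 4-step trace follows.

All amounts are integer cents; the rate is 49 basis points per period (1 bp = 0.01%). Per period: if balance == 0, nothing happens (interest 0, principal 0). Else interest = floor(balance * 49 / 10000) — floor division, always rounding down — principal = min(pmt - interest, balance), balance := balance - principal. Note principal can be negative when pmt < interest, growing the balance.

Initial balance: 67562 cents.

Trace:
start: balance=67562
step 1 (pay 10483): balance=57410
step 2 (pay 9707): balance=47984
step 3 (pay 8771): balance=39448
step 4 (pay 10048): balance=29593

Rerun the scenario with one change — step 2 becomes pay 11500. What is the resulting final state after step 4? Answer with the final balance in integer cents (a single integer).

(re-executing from step 2 with the substitution; state before step 2: balance=57410)
step 2 (pay 11500): balance=46191
step 3 (pay 8771): balance=37646
step 4 (pay 10048): balance=27782

27782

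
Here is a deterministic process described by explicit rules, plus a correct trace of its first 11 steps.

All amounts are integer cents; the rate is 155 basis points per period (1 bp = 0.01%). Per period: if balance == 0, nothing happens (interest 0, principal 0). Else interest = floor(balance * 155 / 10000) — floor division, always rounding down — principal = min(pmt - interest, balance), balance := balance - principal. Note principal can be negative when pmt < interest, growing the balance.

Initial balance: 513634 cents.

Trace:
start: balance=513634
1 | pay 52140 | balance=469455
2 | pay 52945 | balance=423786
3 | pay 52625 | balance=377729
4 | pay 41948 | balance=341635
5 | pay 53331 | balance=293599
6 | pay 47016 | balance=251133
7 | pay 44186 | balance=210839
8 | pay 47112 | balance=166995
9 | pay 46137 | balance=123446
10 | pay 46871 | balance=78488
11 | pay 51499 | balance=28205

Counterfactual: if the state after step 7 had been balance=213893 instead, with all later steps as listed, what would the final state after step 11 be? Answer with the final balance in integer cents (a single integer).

31453

state after step 7 := balance=213893
8 | pay 47112 | balance=170096
9 | pay 46137 | balance=126595
10 | pay 46871 | balance=81686
11 | pay 51499 | balance=31453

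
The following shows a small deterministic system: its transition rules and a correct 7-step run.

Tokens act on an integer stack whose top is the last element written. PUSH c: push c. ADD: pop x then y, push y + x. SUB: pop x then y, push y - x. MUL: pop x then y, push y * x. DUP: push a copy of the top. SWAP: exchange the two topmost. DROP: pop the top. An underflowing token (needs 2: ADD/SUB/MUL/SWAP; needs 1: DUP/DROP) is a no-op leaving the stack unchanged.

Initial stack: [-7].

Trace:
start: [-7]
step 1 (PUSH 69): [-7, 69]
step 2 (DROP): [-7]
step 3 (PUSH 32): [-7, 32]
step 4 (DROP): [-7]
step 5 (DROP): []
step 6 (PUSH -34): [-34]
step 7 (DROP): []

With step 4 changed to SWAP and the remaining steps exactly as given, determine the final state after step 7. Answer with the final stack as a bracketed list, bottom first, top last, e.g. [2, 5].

[32]

(re-executing from step 4 with the substitution; state before step 4: [-7, 32])
step 4 (SWAP): [32, -7]
step 5 (DROP): [32]
step 6 (PUSH -34): [32, -34]
step 7 (DROP): [32]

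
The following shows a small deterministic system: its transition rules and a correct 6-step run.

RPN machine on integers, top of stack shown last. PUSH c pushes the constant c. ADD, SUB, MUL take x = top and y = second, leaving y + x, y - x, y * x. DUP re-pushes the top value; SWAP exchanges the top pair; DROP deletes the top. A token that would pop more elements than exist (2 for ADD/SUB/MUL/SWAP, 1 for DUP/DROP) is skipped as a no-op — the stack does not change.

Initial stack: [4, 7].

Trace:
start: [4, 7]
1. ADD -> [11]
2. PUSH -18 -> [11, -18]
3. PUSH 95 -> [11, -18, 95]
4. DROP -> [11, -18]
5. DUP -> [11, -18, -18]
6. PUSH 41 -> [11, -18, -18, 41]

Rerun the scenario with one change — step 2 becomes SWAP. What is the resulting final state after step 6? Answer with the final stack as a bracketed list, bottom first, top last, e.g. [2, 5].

[11, 11, 41]

(re-executing from step 2 with the substitution; state before step 2: [11])
2. SWAP -> [11]
3. PUSH 95 -> [11, 95]
4. DROP -> [11]
5. DUP -> [11, 11]
6. PUSH 41 -> [11, 11, 41]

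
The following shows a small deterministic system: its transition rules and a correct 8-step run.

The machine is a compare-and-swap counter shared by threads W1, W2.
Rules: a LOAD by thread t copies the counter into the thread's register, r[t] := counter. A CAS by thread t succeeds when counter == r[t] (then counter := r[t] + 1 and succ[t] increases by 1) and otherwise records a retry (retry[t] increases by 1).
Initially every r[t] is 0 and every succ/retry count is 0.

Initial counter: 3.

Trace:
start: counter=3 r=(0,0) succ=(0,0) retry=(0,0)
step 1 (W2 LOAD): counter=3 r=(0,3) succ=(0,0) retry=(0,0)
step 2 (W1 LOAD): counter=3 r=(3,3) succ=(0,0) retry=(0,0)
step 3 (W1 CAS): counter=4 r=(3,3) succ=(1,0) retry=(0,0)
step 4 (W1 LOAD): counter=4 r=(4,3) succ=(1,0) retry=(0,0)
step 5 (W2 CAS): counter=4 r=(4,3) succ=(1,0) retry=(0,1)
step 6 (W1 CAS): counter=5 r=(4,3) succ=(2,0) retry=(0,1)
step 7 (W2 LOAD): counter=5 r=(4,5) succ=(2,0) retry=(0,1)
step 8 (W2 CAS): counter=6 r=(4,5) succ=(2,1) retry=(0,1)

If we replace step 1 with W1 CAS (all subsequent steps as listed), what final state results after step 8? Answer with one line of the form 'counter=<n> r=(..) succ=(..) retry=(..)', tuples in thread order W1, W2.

(re-executing from step 1 with the substitution; state before step 1: counter=3 r=(0,0) succ=(0,0) retry=(0,0))
step 1 (W1 CAS): counter=3 r=(0,0) succ=(0,0) retry=(1,0)
step 2 (W1 LOAD): counter=3 r=(3,0) succ=(0,0) retry=(1,0)
step 3 (W1 CAS): counter=4 r=(3,0) succ=(1,0) retry=(1,0)
step 4 (W1 LOAD): counter=4 r=(4,0) succ=(1,0) retry=(1,0)
step 5 (W2 CAS): counter=4 r=(4,0) succ=(1,0) retry=(1,1)
step 6 (W1 CAS): counter=5 r=(4,0) succ=(2,0) retry=(1,1)
step 7 (W2 LOAD): counter=5 r=(4,5) succ=(2,0) retry=(1,1)
step 8 (W2 CAS): counter=6 r=(4,5) succ=(2,1) retry=(1,1)

counter=6 r=(4,5) succ=(2,1) retry=(1,1)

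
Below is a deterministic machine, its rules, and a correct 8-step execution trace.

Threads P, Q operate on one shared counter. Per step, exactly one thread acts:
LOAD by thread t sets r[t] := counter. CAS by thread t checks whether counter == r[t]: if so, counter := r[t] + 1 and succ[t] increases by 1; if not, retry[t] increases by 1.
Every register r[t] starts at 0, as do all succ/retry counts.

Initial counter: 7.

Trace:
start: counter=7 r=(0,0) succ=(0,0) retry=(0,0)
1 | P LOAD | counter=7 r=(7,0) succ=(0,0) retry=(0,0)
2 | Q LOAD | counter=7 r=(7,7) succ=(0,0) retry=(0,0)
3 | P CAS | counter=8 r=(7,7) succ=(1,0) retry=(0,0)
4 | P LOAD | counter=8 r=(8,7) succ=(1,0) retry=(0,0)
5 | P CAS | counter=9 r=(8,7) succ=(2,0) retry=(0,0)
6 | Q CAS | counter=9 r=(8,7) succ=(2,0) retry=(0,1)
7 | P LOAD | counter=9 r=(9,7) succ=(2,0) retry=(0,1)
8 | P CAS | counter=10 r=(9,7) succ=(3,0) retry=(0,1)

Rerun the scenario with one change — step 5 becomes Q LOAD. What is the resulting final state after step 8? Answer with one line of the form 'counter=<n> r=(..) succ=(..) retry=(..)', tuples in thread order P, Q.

(re-executing from step 5 with the substitution; state before step 5: counter=8 r=(8,7) succ=(1,0) retry=(0,0))
5 | Q LOAD | counter=8 r=(8,8) succ=(1,0) retry=(0,0)
6 | Q CAS | counter=9 r=(8,8) succ=(1,1) retry=(0,0)
7 | P LOAD | counter=9 r=(9,8) succ=(1,1) retry=(0,0)
8 | P CAS | counter=10 r=(9,8) succ=(2,1) retry=(0,0)

counter=10 r=(9,8) succ=(2,1) retry=(0,0)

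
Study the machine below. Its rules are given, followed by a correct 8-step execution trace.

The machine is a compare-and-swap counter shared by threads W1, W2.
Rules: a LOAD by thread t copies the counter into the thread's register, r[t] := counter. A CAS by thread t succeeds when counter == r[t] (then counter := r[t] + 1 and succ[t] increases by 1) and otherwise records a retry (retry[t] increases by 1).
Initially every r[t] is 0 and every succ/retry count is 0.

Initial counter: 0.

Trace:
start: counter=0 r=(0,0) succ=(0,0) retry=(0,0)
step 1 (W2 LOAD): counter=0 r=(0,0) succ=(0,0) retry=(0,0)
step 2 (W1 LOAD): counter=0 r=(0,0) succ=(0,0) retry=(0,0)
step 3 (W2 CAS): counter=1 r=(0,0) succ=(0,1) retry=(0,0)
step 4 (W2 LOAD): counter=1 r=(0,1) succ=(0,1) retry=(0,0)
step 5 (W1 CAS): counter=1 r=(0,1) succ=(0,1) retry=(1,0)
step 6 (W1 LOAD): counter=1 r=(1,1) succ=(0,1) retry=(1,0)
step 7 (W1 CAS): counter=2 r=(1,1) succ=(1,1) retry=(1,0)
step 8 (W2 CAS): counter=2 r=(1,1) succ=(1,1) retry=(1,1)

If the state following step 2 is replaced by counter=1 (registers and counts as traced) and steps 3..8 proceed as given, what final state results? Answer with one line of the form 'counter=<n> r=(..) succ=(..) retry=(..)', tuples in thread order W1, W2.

state after step 2 := counter=1 r=(0,0) succ=(0,0) retry=(0,0)
step 3 (W2 CAS): counter=1 r=(0,0) succ=(0,0) retry=(0,1)
step 4 (W2 LOAD): counter=1 r=(0,1) succ=(0,0) retry=(0,1)
step 5 (W1 CAS): counter=1 r=(0,1) succ=(0,0) retry=(1,1)
step 6 (W1 LOAD): counter=1 r=(1,1) succ=(0,0) retry=(1,1)
step 7 (W1 CAS): counter=2 r=(1,1) succ=(1,0) retry=(1,1)
step 8 (W2 CAS): counter=2 r=(1,1) succ=(1,0) retry=(1,2)

counter=2 r=(1,1) succ=(1,0) retry=(1,2)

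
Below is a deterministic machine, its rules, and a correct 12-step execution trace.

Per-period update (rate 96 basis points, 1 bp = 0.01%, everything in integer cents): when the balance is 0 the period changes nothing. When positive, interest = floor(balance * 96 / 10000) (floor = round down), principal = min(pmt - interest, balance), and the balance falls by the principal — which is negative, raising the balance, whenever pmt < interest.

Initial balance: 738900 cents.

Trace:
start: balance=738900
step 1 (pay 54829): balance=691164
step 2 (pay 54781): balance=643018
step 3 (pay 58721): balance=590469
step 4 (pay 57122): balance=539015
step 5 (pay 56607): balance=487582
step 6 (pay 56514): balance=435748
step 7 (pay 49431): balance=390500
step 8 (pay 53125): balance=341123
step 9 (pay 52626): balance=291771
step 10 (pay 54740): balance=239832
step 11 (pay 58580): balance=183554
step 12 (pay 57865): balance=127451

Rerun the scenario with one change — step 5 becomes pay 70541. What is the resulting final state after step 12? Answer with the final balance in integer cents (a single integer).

(re-executing from step 5 with the substitution; state before step 5: balance=539015)
step 5 (pay 70541): balance=473648
step 6 (pay 56514): balance=421681
step 7 (pay 49431): balance=376298
step 8 (pay 53125): balance=326785
step 9 (pay 52626): balance=277296
step 10 (pay 54740): balance=225218
step 11 (pay 58580): balance=168800
step 12 (pay 57865): balance=112555

112555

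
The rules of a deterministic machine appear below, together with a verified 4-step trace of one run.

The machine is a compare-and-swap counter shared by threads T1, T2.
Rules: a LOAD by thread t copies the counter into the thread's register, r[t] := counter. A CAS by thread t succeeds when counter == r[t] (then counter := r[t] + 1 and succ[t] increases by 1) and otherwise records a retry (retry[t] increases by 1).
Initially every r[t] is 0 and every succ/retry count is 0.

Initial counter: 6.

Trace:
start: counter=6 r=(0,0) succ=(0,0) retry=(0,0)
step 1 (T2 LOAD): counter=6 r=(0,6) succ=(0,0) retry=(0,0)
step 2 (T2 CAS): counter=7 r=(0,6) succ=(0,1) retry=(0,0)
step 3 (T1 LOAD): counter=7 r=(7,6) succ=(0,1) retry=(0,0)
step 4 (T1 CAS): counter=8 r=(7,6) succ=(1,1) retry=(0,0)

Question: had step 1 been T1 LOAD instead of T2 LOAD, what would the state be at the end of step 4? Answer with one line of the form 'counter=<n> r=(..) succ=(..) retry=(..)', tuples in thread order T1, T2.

(re-executing from step 1 with the substitution; state before step 1: counter=6 r=(0,0) succ=(0,0) retry=(0,0))
step 1 (T1 LOAD): counter=6 r=(6,0) succ=(0,0) retry=(0,0)
step 2 (T2 CAS): counter=6 r=(6,0) succ=(0,0) retry=(0,1)
step 3 (T1 LOAD): counter=6 r=(6,0) succ=(0,0) retry=(0,1)
step 4 (T1 CAS): counter=7 r=(6,0) succ=(1,0) retry=(0,1)

counter=7 r=(6,0) succ=(1,0) retry=(0,1)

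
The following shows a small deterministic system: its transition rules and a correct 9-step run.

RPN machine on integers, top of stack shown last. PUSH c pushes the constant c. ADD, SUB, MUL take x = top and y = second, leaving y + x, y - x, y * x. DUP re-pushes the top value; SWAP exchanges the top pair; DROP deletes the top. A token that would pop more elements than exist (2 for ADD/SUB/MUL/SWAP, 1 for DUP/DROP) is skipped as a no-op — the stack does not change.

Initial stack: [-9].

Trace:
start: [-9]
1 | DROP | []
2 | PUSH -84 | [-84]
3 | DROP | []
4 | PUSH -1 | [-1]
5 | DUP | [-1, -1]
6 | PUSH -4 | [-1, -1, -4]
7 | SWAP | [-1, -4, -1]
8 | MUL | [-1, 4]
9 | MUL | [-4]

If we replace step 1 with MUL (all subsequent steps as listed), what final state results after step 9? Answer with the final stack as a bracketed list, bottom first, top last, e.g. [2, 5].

[-9, -4]

(re-executing from step 1 with the substitution; state before step 1: [-9])
1 | MUL | [-9]
2 | PUSH -84 | [-9, -84]
3 | DROP | [-9]
4 | PUSH -1 | [-9, -1]
5 | DUP | [-9, -1, -1]
6 | PUSH -4 | [-9, -1, -1, -4]
7 | SWAP | [-9, -1, -4, -1]
8 | MUL | [-9, -1, 4]
9 | MUL | [-9, -4]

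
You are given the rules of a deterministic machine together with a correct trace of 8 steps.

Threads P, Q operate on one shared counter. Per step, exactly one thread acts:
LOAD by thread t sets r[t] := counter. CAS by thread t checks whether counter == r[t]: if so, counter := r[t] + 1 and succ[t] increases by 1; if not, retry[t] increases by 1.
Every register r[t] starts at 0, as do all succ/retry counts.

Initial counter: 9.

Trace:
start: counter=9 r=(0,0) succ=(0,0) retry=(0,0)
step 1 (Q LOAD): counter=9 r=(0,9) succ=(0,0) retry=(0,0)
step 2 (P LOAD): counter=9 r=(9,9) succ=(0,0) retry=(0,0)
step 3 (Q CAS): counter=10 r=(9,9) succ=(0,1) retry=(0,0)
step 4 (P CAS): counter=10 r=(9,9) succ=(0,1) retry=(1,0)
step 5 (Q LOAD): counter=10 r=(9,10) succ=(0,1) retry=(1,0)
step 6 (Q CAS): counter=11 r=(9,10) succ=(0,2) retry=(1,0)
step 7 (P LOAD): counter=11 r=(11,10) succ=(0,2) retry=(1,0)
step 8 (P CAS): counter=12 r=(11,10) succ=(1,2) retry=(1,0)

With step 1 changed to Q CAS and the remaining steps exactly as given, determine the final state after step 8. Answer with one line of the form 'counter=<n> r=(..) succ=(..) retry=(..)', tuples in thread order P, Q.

(re-executing from step 1 with the substitution; state before step 1: counter=9 r=(0,0) succ=(0,0) retry=(0,0))
step 1 (Q CAS): counter=9 r=(0,0) succ=(0,0) retry=(0,1)
step 2 (P LOAD): counter=9 r=(9,0) succ=(0,0) retry=(0,1)
step 3 (Q CAS): counter=9 r=(9,0) succ=(0,0) retry=(0,2)
step 4 (P CAS): counter=10 r=(9,0) succ=(1,0) retry=(0,2)
step 5 (Q LOAD): counter=10 r=(9,10) succ=(1,0) retry=(0,2)
step 6 (Q CAS): counter=11 r=(9,10) succ=(1,1) retry=(0,2)
step 7 (P LOAD): counter=11 r=(11,10) succ=(1,1) retry=(0,2)
step 8 (P CAS): counter=12 r=(11,10) succ=(2,1) retry=(0,2)

counter=12 r=(11,10) succ=(2,1) retry=(0,2)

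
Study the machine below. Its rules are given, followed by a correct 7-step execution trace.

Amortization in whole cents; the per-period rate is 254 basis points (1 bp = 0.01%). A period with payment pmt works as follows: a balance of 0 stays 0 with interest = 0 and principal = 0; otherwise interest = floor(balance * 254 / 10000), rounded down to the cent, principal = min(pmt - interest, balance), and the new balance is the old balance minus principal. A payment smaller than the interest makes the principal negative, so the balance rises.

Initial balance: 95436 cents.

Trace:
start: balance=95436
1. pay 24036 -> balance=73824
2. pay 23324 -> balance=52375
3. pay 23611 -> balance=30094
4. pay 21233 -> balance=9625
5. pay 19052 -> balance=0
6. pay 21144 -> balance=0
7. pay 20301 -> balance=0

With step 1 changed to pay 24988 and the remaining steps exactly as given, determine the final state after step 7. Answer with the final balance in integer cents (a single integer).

(re-executing from step 1 with the substitution; state before step 1: balance=95436)
1. pay 24988 -> balance=72872
2. pay 23324 -> balance=51398
3. pay 23611 -> balance=29092
4. pay 21233 -> balance=8597
5. pay 19052 -> balance=0
6. pay 21144 -> balance=0
7. pay 20301 -> balance=0

0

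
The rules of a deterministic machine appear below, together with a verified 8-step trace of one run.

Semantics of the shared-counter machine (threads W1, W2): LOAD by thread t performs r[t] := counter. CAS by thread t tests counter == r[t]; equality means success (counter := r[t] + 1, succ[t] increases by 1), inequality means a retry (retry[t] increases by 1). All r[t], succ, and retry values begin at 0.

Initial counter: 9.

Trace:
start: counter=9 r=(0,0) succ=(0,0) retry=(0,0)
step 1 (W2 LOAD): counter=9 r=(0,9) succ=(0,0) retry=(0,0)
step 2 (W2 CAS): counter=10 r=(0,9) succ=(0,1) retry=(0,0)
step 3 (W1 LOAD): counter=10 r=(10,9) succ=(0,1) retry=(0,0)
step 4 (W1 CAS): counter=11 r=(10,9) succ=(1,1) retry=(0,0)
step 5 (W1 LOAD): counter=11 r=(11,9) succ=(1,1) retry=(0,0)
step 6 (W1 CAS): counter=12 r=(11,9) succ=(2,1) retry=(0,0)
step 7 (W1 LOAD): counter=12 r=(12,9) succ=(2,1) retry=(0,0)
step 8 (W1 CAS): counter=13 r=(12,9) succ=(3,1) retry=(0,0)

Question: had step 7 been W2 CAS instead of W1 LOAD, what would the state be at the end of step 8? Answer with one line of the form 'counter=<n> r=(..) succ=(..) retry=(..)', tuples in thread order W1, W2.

counter=12 r=(11,9) succ=(2,1) retry=(1,1)

(re-executing from step 7 with the substitution; state before step 7: counter=12 r=(11,9) succ=(2,1) retry=(0,0))
step 7 (W2 CAS): counter=12 r=(11,9) succ=(2,1) retry=(0,1)
step 8 (W1 CAS): counter=12 r=(11,9) succ=(2,1) retry=(1,1)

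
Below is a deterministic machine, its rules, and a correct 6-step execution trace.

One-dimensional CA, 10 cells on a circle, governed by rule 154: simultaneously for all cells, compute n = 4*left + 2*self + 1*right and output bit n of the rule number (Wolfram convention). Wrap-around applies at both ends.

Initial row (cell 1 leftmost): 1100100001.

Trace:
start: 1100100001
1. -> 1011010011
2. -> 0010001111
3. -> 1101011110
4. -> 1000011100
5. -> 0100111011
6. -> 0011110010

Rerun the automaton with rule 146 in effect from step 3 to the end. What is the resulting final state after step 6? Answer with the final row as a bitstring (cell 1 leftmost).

(re-executing steps 3..6 under rule 146; state before step 3: 0010001111)
3. -> 1101010110
4. -> 0000000000
5. -> 0000000000
6. -> 0000000000

0000000000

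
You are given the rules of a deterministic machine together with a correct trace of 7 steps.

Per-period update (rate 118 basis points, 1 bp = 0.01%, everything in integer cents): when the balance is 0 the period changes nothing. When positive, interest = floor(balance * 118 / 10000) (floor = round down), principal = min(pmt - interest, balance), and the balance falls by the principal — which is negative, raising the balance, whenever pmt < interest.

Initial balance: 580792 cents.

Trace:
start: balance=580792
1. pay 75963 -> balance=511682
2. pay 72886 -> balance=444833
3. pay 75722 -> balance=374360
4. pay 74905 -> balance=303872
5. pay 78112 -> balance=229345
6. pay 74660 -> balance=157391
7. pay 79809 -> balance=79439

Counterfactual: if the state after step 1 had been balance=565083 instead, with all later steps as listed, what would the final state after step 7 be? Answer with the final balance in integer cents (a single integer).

136733

state after step 1 := balance=565083
2. pay 72886 -> balance=498864
3. pay 75722 -> balance=429028
4. pay 74905 -> balance=359185
5. pay 78112 -> balance=285311
6. pay 74660 -> balance=214017
7. pay 79809 -> balance=136733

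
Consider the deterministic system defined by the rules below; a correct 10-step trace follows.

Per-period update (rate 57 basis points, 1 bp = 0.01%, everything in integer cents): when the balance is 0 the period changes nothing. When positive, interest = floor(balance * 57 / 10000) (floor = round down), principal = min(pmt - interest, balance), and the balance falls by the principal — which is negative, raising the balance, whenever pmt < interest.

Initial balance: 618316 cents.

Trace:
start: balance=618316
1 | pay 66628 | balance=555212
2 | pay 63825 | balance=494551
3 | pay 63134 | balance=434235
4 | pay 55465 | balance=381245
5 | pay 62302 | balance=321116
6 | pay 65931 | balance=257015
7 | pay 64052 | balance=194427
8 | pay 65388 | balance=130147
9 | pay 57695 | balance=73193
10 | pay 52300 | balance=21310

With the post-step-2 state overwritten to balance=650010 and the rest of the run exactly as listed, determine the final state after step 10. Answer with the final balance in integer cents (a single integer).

state after step 2 := balance=650010
3 | pay 63134 | balance=590581
4 | pay 55465 | balance=538482
5 | pay 62302 | balance=479249
6 | pay 65931 | balance=416049
7 | pay 64052 | balance=354368
8 | pay 65388 | balance=290999
9 | pay 57695 | balance=234962
10 | pay 52300 | balance=184001

184001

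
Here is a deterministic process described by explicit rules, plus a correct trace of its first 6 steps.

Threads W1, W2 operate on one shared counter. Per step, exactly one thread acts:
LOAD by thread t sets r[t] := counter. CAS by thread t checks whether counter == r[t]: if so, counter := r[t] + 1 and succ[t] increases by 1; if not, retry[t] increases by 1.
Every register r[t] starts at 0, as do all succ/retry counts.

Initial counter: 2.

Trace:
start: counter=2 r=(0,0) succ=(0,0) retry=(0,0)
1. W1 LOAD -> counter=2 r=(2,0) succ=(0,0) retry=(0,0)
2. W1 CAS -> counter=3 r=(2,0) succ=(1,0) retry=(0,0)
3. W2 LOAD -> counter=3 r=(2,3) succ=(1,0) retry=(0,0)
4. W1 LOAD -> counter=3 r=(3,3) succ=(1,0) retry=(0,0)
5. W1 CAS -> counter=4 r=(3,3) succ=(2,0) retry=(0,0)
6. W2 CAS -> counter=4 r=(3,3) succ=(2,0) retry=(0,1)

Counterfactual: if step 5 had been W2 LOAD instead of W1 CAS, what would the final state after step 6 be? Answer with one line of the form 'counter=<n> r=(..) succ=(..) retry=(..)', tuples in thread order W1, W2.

(re-executing from step 5 with the substitution; state before step 5: counter=3 r=(3,3) succ=(1,0) retry=(0,0))
5. W2 LOAD -> counter=3 r=(3,3) succ=(1,0) retry=(0,0)
6. W2 CAS -> counter=4 r=(3,3) succ=(1,1) retry=(0,0)

counter=4 r=(3,3) succ=(1,1) retry=(0,0)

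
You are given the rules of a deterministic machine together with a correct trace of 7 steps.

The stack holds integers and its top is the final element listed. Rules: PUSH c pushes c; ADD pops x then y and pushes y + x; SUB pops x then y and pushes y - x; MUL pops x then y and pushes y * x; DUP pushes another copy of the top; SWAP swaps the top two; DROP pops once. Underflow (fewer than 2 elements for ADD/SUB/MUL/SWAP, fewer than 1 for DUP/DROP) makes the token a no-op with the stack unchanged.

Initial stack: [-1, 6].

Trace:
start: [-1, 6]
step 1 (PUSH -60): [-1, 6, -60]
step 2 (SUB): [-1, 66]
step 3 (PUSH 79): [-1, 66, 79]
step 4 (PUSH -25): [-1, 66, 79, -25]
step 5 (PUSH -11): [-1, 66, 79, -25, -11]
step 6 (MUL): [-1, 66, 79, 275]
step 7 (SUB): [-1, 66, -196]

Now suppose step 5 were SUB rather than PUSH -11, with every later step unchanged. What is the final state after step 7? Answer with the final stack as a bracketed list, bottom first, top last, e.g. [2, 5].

[-6865]

(re-executing from step 5 with the substitution; state before step 5: [-1, 66, 79, -25])
step 5 (SUB): [-1, 66, 104]
step 6 (MUL): [-1, 6864]
step 7 (SUB): [-6865]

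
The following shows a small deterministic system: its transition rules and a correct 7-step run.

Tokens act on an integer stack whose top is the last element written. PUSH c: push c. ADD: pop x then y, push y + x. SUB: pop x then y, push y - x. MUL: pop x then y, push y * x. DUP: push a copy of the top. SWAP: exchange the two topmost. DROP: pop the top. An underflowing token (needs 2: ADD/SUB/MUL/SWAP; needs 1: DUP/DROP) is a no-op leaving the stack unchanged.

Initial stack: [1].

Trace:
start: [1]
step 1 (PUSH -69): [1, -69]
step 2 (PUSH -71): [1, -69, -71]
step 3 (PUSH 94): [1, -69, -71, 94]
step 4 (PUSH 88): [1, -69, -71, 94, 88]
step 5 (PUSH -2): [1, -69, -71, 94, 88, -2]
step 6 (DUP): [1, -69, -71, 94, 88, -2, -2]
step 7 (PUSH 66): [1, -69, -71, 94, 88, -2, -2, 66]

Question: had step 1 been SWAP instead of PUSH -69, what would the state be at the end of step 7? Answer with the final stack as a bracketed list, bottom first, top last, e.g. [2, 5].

(re-executing from step 1 with the substitution; state before step 1: [1])
step 1 (SWAP): [1]
step 2 (PUSH -71): [1, -71]
step 3 (PUSH 94): [1, -71, 94]
step 4 (PUSH 88): [1, -71, 94, 88]
step 5 (PUSH -2): [1, -71, 94, 88, -2]
step 6 (DUP): [1, -71, 94, 88, -2, -2]
step 7 (PUSH 66): [1, -71, 94, 88, -2, -2, 66]

[1, -71, 94, 88, -2, -2, 66]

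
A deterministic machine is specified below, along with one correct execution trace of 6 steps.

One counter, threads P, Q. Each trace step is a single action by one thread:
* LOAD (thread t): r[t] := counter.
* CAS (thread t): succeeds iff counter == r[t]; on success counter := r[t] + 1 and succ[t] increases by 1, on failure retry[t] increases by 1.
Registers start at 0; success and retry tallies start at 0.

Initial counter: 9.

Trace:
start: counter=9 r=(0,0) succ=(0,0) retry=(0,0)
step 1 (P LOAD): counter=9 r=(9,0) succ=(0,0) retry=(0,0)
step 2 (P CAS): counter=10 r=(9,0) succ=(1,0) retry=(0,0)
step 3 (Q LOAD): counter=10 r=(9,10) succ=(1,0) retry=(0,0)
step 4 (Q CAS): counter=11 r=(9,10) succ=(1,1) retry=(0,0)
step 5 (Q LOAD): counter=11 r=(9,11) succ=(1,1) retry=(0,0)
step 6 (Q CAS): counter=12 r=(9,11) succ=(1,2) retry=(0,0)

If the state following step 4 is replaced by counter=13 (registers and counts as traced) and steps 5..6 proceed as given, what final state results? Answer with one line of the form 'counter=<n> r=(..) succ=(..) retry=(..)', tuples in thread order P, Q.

state after step 4 := counter=13 r=(9,10) succ=(1,1) retry=(0,0)
step 5 (Q LOAD): counter=13 r=(9,13) succ=(1,1) retry=(0,0)
step 6 (Q CAS): counter=14 r=(9,13) succ=(1,2) retry=(0,0)

counter=14 r=(9,13) succ=(1,2) retry=(0,0)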